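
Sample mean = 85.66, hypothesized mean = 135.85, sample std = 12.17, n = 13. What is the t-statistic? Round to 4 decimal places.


t = (xbar - mu0) / (s/sqrt(n))
xbar - mu0 = 85.66 - 135.85 = -50.19
sqrt(13) ≈ 3.60555128
s/sqrt(n) = 12.17 / 3.60555128 ≈ 3.37535069
t = -50.19 / 3.37535069 ≈ -14.869566

-14.8696


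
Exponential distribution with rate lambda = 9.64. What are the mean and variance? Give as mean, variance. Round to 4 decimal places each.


mean = 1/lam, var = 1/lam^2
mean = 1 / 9.64 = 25/241 ≈ 0.103734
lam^2 = 9.64^2 = 92.9296
var = 1 / 92.9296 ≈ 0.010761

0.1037, 0.0108


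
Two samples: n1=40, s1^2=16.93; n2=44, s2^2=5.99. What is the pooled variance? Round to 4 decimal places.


sp^2 = ((n1-1)*s1^2 + (n2-1)*s2^2)/(n1+n2-2)
(n1-1)*s1^2 = 39 * 16.93 = 660.27
(n2-1)*s2^2 = 43 * 5.99 = 257.57
numerator = 660.27 + 257.57 = 917.84
n1+n2-2 = 82
sp^2 = 917.84 / 82 = 11473/1025 ≈ 11.193171

11.1932


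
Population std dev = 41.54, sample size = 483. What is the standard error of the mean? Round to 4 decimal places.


SE = sigma / sqrt(n)
sqrt(483) ≈ 21.977261
SE = 41.54 / 21.977261 ≈ 1.890135

1.8901


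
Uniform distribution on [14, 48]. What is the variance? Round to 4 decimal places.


Var = (b-a)^2 / 12
(b-a)^2 = (48 - 14)^2 = 1156
Var = 1156/12 ≈ 96.333333

96.3333


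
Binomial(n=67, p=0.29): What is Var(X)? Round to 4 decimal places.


Var = n*p*(1-p) = 67 * 0.29 * 0.71 = 13.7953

13.7953


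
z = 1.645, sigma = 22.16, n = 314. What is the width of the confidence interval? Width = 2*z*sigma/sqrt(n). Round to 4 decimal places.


width = 2*z*sigma/sqrt(n)
2*z*sigma = 2 * 1.645 * 22.16 = 72.9064
sqrt(314) ≈ 17.720045
width = 72.9064 / 17.720045 ≈ 4.114346

4.1143


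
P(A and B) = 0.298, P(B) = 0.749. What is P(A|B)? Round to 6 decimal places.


P(A|B) = P(A and B) / P(B) = 0.298 / 0.749 = 298/749 ≈ 0.39786382

0.397864


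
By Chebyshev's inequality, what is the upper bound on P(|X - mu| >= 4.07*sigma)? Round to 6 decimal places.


P <= 1/k^2
k^2 = 4.07^2 = 16.5649
1/k^2 = 1 / 16.5649 ≈ 0.06036861

0.060369


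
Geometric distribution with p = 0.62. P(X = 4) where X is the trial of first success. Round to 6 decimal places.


P = (1-p)^(k-1) * p
(1-p)^(k-1) = 0.38^3 = 0.054872
P = 0.054872 * 0.62 = 0.03402064

0.034021


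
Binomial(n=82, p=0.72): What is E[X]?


E[X] = n*p = 82 * 0.72 = 59.04

59.04


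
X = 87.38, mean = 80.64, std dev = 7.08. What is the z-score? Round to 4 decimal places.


z = (X - mu) / sigma
X - mu = 87.38 - 80.64 = 6.74
z = 6.74 / 7.08 = 337/354 ≈ 0.951977

0.9520


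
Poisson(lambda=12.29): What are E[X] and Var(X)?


E[X] = Var(X) = lambda = 12.29

12.29, 12.29


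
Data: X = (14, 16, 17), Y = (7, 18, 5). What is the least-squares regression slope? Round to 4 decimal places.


b = sum((xi-xbar)(yi-ybar)) / sum((xi-xbar)^2)
n = 3, xbar = 47/3 ≈ 15.666667, ybar = 30/3 = 10
Sxy = sum((xi-xbar)(yi-ybar)) = 1
Sxx = sum((xi-xbar)^2) = 14/3 ≈ 4.666667
b = Sxy / Sxx = 3/14 ≈ 0.214286

0.2143


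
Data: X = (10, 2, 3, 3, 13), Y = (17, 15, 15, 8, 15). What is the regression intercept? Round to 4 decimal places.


a = ybar - b*xbar, where b = sum((xi-xbar)(yi-ybar)) / sum((xi-xbar)^2)
n = 5, xbar = 31/5 = 6.2, ybar = 70/5 = 14
Sxy = sum((xi-xbar)(yi-ybar)) = 30
Sxx = sum((xi-xbar)^2) = 98.8
b = Sxy / Sxx = 75/247 ≈ 0.303644
a = 14 - 0.303644 * 6.2 = 2993/247 ≈ 12.117409

12.1174


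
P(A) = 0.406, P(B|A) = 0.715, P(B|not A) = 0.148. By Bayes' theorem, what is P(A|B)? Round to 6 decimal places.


P(A|B) = P(B|A)*P(A) / P(B), P(B) = P(B|A)*P(A) + P(B|not A)*P(not A)
P(B|A)*P(A) = 0.715 * 0.406 = 0.29029
P(B|not A)*P(not A) = 0.148 * 0.594 = 0.087912
P(B) = 0.29029 + 0.087912 = 0.378202
P(A|B) = 0.29029 / 0.378202 ≈ 0.76755279

0.767553


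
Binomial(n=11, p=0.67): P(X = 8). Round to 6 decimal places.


P = C(n,k) * p^k * (1-p)^(n-k)
C(11,8) = 165
p^k = 0.67^8 ≈ 0.04060677
(1-p)^(n-k) = 0.33^3 = 0.035937
P = 165 * 0.04060677 * 0.035937 ≈ 0.240782

0.240782


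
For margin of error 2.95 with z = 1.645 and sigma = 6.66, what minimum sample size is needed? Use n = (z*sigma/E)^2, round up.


z*sigma/E = 1.645 * 6.66 / 2.95 ≈ 3.713797
(z*sigma/E)^2 ≈ 13.792285
round up: n = 14

14


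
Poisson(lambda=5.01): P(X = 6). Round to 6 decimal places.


P = e^(-lam) * lam^k / k!
e^(-5.01) ≈ 0.006670903
lam^k = 5.01^6 ≈ 15813.440004
k! = 6! = 720
P = 0.006670903 * 15813.440004 / 720 ≈ 0.146514

0.146514


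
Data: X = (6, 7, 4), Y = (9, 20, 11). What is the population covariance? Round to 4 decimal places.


Cov = (1/n)*sum((xi-xbar)(yi-ybar))
n = 3, xbar = 17/3 ≈ 5.666667, ybar = 40/3 ≈ 13.333333
sum((xi-xbar)(yi-ybar)) = 34/3 ≈ 11.333333
Cov = 11.333333 / 3 = 34/9 ≈ 3.777778

3.7778


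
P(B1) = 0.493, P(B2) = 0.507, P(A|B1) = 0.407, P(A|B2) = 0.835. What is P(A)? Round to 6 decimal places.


P(A) = P(A|B1)*P(B1) + P(A|B2)*P(B2)
P(A|B1)*P(B1) = 0.407 * 0.493 = 0.200651
P(A|B2)*P(B2) = 0.835 * 0.507 = 0.423345
P(A) = 0.200651 + 0.423345 = 0.623996

0.623996


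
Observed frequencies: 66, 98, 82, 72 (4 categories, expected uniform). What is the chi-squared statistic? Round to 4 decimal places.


chi2 = sum((O-E)^2/E), E = total/4
total = 318, E = 318/4 = 79.5
(66 - 79.5)^2 / 79.5 = 182.25 / 79.5 = 243/106 ≈ 2.292453
(98 - 79.5)^2 / 79.5 = 342.25 / 79.5 = 1369/318 ≈ 4.305031
(82 - 79.5)^2 / 79.5 = 6.25 / 79.5 = 25/318 ≈ 0.078616
(72 - 79.5)^2 / 79.5 = 56.25 / 79.5 = 75/106 ≈ 0.707547
chi2 = 1174/159 ≈ 7.383648

7.3836


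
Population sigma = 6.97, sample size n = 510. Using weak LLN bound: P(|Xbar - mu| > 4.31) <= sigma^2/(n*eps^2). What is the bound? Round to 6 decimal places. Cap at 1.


bound = min(1, sigma^2/(n*eps^2))
sigma^2 = 6.97^2 = 48.5809
n*eps^2 = 510 * 4.31^2 = 510 * 18.5761 = 9473.811
sigma^2/(n*eps^2) = 48.5809 / 9473.811 ≈ 0.00512792

0.005128


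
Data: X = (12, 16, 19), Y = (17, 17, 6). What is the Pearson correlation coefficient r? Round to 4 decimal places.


r = sum((xi-xbar)(yi-ybar)) / sqrt(sum((xi-xbar)^2) * sum((yi-ybar)^2))
n = 3, xbar = 47/3 ≈ 15.666667, ybar = 40/3 ≈ 13.333333
Sxy = sum((xi-xbar)(yi-ybar)) = -110/3 ≈ -36.666667
Sxx = sum((xi-xbar)^2) = 74/3 ≈ 24.666667
Syy = sum((yi-ybar)^2) = 242/3 ≈ 80.666667
sqrt(Sxx*Syy) ≈ 44.606925
r = Sxy / sqrt(Sxx*Syy) = -36.666667 / 44.606925 ≈ -0.821995

-0.8220


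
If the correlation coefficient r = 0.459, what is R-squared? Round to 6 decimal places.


R^2 = r^2 = (0.459)^2 = 0.210681

0.210681


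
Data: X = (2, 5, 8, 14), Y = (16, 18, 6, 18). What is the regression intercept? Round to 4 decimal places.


a = ybar - b*xbar, where b = sum((xi-xbar)(yi-ybar)) / sum((xi-xbar)^2)
n = 4, xbar = 29/4 = 7.25, ybar = 58/4 = 14.5
Sxy = sum((xi-xbar)(yi-ybar)) = 1.5
Sxx = sum((xi-xbar)^2) = 78.75
b = Sxy / Sxx = 2/105 ≈ 0.019048
a = 14.5 - 0.019048 * 7.25 = 1508/105 ≈ 14.361905

14.3619


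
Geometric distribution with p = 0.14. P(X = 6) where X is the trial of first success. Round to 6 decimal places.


P = (1-p)^(k-1) * p
(1-p)^(k-1) = 0.86^5 ≈ 0.4704270
P = 0.4704270 * 0.14 ≈ 0.06585978

0.065860


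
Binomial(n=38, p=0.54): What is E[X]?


E[X] = n*p = 38 * 0.54 = 20.52

20.52


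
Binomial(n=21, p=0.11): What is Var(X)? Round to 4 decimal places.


Var = n*p*(1-p) = 21 * 0.11 * 0.89 = 2.0559

2.0559


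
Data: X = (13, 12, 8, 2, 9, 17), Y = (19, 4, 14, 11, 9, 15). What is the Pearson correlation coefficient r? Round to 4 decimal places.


r = sum((xi-xbar)(yi-ybar)) / sqrt(sum((xi-xbar)^2) * sum((yi-ybar)^2))
n = 6, xbar = 61/6 ≈ 10.166667, ybar = 72/6 = 12
Sxy = sum((xi-xbar)(yi-ybar)) = 33
Sxx = sum((xi-xbar)^2) = 785/6 ≈ 130.833333
Syy = sum((yi-ybar)^2) = 136
sqrt(Sxx*Syy) ≈ 133.391654
r = Sxy / sqrt(Sxx*Syy) = 33 / 133.391654 ≈ 0.247392

0.2474


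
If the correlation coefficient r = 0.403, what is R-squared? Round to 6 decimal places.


R^2 = r^2 = (0.403)^2 = 0.162409

0.162409


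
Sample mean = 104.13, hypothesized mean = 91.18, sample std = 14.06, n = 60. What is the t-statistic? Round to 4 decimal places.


t = (xbar - mu0) / (s/sqrt(n))
xbar - mu0 = 104.13 - 91.18 = 12.95
sqrt(60) ≈ 7.74596669
s/sqrt(n) = 14.06 / 7.74596669 ≈ 1.81513819
t = 12.95 / 1.81513819 ≈ 7.134443

7.1344


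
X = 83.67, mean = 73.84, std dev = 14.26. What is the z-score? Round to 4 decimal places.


z = (X - mu) / sigma
X - mu = 83.67 - 73.84 = 9.83
z = 9.83 / 14.26 = 983/1426 ≈ 0.689341

0.6893


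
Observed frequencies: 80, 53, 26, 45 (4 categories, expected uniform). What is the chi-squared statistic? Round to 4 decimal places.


chi2 = sum((O-E)^2/E), E = total/4
total = 204, E = 204/4 = 51
(80 - 51)^2 / 51 = 841 / 51 = 841/51 ≈ 16.490196
(53 - 51)^2 / 51 = 4 / 51 = 4/51 ≈ 0.078431
(26 - 51)^2 / 51 = 625 / 51 = 625/51 ≈ 12.254902
(45 - 51)^2 / 51 = 36 / 51 = 12/17 ≈ 0.705882
chi2 = 502/17 ≈ 29.529412

29.5294


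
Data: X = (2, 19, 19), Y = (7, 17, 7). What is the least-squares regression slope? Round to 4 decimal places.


b = sum((xi-xbar)(yi-ybar)) / sum((xi-xbar)^2)
n = 3, xbar = 40/3 ≈ 13.333333, ybar = 31/3 ≈ 10.333333
Sxy = sum((xi-xbar)(yi-ybar)) = 170/3 ≈ 56.666667
Sxx = sum((xi-xbar)^2) = 578/3 ≈ 192.666667
b = Sxy / Sxx = 5/17 ≈ 0.294118

0.2941


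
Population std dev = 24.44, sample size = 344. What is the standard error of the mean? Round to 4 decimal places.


SE = sigma / sqrt(n)
sqrt(344) ≈ 18.547237
SE = 24.44 / 18.547237 ≈ 1.317716

1.3177


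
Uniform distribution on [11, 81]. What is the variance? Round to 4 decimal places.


Var = (b-a)^2 / 12
(b-a)^2 = (81 - 11)^2 = 4900
Var = 4900/12 ≈ 408.333333

408.3333


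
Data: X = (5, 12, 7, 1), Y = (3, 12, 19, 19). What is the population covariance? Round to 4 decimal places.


Cov = (1/n)*sum((xi-xbar)(yi-ybar))
n = 4, xbar = 25/4 = 6.25, ybar = 53/4 = 13.25
sum((xi-xbar)(yi-ybar)) = -20.25
Cov = -20.25 / 4 = -5.0625

-5.0625


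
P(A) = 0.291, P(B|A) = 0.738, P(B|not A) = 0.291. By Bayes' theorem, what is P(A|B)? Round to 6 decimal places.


P(A|B) = P(B|A)*P(A) / P(B), P(B) = P(B|A)*P(A) + P(B|not A)*P(not A)
P(B|A)*P(A) = 0.738 * 0.291 = 0.214758
P(B|not A)*P(not A) = 0.291 * 0.709 = 0.206319
P(B) = 0.214758 + 0.206319 = 0.421077
P(A|B) = 0.214758 / 0.421077 = 738/1447 ≈ 0.51002073

0.510021


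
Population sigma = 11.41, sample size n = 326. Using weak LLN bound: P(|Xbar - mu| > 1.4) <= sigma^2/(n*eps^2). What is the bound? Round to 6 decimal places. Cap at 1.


bound = min(1, sigma^2/(n*eps^2))
sigma^2 = 11.41^2 = 130.1881
n*eps^2 = 326 * 1.4^2 = 326 * 1.96 = 638.96
sigma^2/(n*eps^2) = 130.1881 / 638.96 = 0.20375

0.203750


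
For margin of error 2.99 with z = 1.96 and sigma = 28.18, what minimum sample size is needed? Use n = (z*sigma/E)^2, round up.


z*sigma/E = 1.96 * 28.18 / 2.99 = 138082/7475 ≈ 18.472508
(z*sigma/E)^2 ≈ 341.233565
round up: n = 342

342


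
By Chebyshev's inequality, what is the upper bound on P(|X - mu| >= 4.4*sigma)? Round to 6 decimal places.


P <= 1/k^2
k^2 = 4.4^2 = 19.36
1/k^2 = 1 / 19.36 = 25/484 ≈ 0.05165289

0.051653


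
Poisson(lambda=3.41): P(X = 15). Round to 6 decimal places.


P = e^(-lam) * lam^k / k!
e^(-3.41) ≈ 0.03304120
lam^k = 3.41^15 ≈ 98020222.700292
k! = 15! = 1307674368000
P = 0.03304120 * 98020222.700292 / 1307674368000 ≈ 0.000002

0.000002


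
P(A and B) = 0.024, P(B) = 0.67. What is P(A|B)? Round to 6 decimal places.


P(A|B) = P(A and B) / P(B) = 0.024 / 0.67 = 12/335 ≈ 0.03582090

0.035821


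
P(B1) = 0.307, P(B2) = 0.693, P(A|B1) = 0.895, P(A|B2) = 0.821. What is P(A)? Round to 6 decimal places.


P(A) = P(A|B1)*P(B1) + P(A|B2)*P(B2)
P(A|B1)*P(B1) = 0.895 * 0.307 = 0.274765
P(A|B2)*P(B2) = 0.821 * 0.693 = 0.568953
P(A) = 0.274765 + 0.568953 = 0.843718

0.843718


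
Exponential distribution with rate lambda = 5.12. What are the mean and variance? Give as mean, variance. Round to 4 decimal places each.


mean = 1/lam, var = 1/lam^2
mean = 1 / 5.12 = 25/128 ≈ 0.195313
lam^2 = 5.12^2 = 26.2144
var = 1 / 26.2144 ≈ 0.038147

0.1953, 0.0381


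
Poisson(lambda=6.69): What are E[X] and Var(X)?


E[X] = Var(X) = lambda = 6.69

6.69, 6.69


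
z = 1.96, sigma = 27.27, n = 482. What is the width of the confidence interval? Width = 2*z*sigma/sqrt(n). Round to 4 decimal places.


width = 2*z*sigma/sqrt(n)
2*z*sigma = 2 * 1.96 * 27.27 = 106.8984
sqrt(482) ≈ 21.954498
width = 106.8984 / 21.954498 ≈ 4.869089

4.8691


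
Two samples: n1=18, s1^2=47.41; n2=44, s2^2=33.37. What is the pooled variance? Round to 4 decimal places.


sp^2 = ((n1-1)*s1^2 + (n2-1)*s2^2)/(n1+n2-2)
(n1-1)*s1^2 = 17 * 47.41 = 805.97
(n2-1)*s2^2 = 43 * 33.37 = 1434.91
numerator = 805.97 + 1434.91 = 2240.88
n1+n2-2 = 60
sp^2 = 2240.88 / 60 = 37.348

37.3480


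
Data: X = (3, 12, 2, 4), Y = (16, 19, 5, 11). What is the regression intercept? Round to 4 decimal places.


a = ybar - b*xbar, where b = sum((xi-xbar)(yi-ybar)) / sum((xi-xbar)^2)
n = 4, xbar = 21/4 = 5.25, ybar = 51/4 = 12.75
Sxy = sum((xi-xbar)(yi-ybar)) = 62.25
Sxx = sum((xi-xbar)^2) = 62.75
b = Sxy / Sxx = 249/251 ≈ 0.992032
a = 12.75 - 0.992032 * 5.25 = 1893/251 ≈ 7.541833

7.5418


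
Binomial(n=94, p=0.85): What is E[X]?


E[X] = n*p = 94 * 0.85 = 79.9

79.9


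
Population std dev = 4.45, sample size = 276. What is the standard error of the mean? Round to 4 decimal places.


SE = sigma / sqrt(n)
sqrt(276) ≈ 16.613248
SE = 4.45 / 16.613248 ≈ 0.267859

0.2679


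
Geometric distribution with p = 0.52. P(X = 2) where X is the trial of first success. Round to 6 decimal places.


P = (1-p)^(k-1) * p
(1-p)^(k-1) = 0.48^1 = 0.48
P = 0.48 * 0.52 = 0.2496

0.249600


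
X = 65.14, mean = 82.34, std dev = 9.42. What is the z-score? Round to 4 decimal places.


z = (X - mu) / sigma
X - mu = 65.14 - 82.34 = -17.2
z = -17.2 / 9.42 = -860/471 ≈ -1.825902

-1.8259


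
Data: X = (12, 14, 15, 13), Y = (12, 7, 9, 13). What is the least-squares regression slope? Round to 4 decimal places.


b = sum((xi-xbar)(yi-ybar)) / sum((xi-xbar)^2)
n = 4, xbar = 54/4 = 13.5, ybar = 41/4 = 10.25
Sxy = sum((xi-xbar)(yi-ybar)) = -7.5
Sxx = sum((xi-xbar)^2) = 5
b = Sxy / Sxx = -1.5

-1.5000


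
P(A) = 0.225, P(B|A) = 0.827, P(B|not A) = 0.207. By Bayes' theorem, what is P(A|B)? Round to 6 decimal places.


P(A|B) = P(B|A)*P(A) / P(B), P(B) = P(B|A)*P(A) + P(B|not A)*P(not A)
P(B|A)*P(A) = 0.827 * 0.225 = 0.186075
P(B|not A)*P(not A) = 0.207 * 0.775 = 0.160425
P(B) = 0.186075 + 0.160425 = 0.3465
P(A|B) = 0.186075 / 0.3465 = 827/1540 ≈ 0.53701299

0.537013


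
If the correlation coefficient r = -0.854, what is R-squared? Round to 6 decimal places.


R^2 = r^2 = (-0.854)^2 = 0.729316

0.729316


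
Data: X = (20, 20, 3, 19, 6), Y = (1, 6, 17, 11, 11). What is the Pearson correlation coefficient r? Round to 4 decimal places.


r = sum((xi-xbar)(yi-ybar)) / sqrt(sum((xi-xbar)^2) * sum((yi-ybar)^2))
n = 5, xbar = 68/5 = 13.6, ybar = 46/5 = 9.2
Sxy = sum((xi-xbar)(yi-ybar)) = -159.6
Sxx = sum((xi-xbar)^2) = 281.2
Syy = sum((yi-ybar)^2) = 144.8
sqrt(Sxx*Syy) ≈ 201.786422
r = Sxy / sqrt(Sxx*Syy) = -159.6 / 201.786422 ≈ -0.790935

-0.7909


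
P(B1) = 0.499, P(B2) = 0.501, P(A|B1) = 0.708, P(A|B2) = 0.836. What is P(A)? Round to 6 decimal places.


P(A) = P(A|B1)*P(B1) + P(A|B2)*P(B2)
P(A|B1)*P(B1) = 0.708 * 0.499 = 0.353292
P(A|B2)*P(B2) = 0.836 * 0.501 = 0.418836
P(A) = 0.353292 + 0.418836 = 0.772128

0.772128


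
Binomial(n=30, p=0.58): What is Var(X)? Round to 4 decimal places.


Var = n*p*(1-p) = 30 * 0.58 * 0.42 = 7.308

7.3080


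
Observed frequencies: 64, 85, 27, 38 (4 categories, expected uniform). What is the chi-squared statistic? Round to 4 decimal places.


chi2 = sum((O-E)^2/E), E = total/4
total = 214, E = 214/4 = 53.5
(64 - 53.5)^2 / 53.5 = 110.25 / 53.5 = 441/214 ≈ 2.060748
(85 - 53.5)^2 / 53.5 = 992.25 / 53.5 = 3969/214 ≈ 18.546729
(27 - 53.5)^2 / 53.5 = 702.25 / 53.5 = 2809/214 ≈ 13.126168
(38 - 53.5)^2 / 53.5 = 240.25 / 53.5 = 961/214 ≈ 4.490654
chi2 = 4090/107 ≈ 38.224299

38.2243


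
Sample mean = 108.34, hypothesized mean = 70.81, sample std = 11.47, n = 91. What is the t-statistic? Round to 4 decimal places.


t = (xbar - mu0) / (s/sqrt(n))
xbar - mu0 = 108.34 - 70.81 = 37.53
sqrt(91) ≈ 9.53939201
s/sqrt(n) = 11.47 / 9.53939201 ≈ 1.20238271
t = 37.53 / 1.20238271 ≈ 31.213024

31.2130


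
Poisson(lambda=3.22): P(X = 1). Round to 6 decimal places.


P = e^(-lam) * lam^k / k!
e^(-3.22) ≈ 0.03995506
lam^k = 3.22^1 = 3.22
k! = 1! = 1
P = 0.03995506 * 3.22 / 1 ≈ 0.128655

0.128655


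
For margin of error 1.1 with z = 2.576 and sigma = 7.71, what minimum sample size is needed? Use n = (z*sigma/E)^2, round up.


z*sigma/E = 2.576 * 7.71 / 1.1 = 124131/6875 ≈ 18.055418
(z*sigma/E)^2 ≈ 325.998126
round up: n = 326

326


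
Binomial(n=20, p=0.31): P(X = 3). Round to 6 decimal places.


P = C(n,k) * p^k * (1-p)^(n-k)
C(20,3) = 1140
p^k = 0.31^3 = 0.029791
(1-p)^(n-k) = 0.69^17 ≈ 0.001821523
P = 1140 * 0.029791 * 0.001821523 ≈ 0.061862

0.061862


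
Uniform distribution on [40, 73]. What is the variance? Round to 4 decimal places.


Var = (b-a)^2 / 12
(b-a)^2 = (73 - 40)^2 = 1089
Var = 1089/12 = 90.75

90.7500


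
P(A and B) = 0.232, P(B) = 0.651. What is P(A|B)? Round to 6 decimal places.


P(A|B) = P(A and B) / P(B) = 0.232 / 0.651 = 232/651 ≈ 0.35637481

0.356375


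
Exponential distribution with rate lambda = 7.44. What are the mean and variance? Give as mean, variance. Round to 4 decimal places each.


mean = 1/lam, var = 1/lam^2
mean = 1 / 7.44 = 25/186 ≈ 0.134409
lam^2 = 7.44^2 = 55.3536
var = 1 / 55.3536 ≈ 0.018066

0.1344, 0.0181


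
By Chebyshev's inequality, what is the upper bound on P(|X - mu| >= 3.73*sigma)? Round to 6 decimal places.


P <= 1/k^2
k^2 = 3.73^2 = 13.9129
1/k^2 = 1 / 13.9129 ≈ 0.07187574

0.071876


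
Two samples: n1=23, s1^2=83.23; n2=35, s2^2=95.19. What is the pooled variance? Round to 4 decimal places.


sp^2 = ((n1-1)*s1^2 + (n2-1)*s2^2)/(n1+n2-2)
(n1-1)*s1^2 = 22 * 83.23 = 1831.06
(n2-1)*s2^2 = 34 * 95.19 = 3236.46
numerator = 1831.06 + 3236.46 = 5067.52
n1+n2-2 = 56
sp^2 = 5067.52 / 56 = 15836/175 ≈ 90.491429

90.4914


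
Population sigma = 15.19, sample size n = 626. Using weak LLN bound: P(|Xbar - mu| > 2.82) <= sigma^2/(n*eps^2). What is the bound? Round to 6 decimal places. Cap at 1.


bound = min(1, sigma^2/(n*eps^2))
sigma^2 = 15.19^2 = 230.7361
n*eps^2 = 626 * 2.82^2 = 626 * 7.9524 = 4978.2024
sigma^2/(n*eps^2) = 230.7361 / 4978.2024 ≈ 0.04634928

0.046349


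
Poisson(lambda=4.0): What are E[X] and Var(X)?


E[X] = Var(X) = lambda = 4.0

4.0, 4.0


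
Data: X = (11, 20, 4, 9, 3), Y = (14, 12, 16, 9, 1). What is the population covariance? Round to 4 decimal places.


Cov = (1/n)*sum((xi-xbar)(yi-ybar))
n = 5, xbar = 47/5 = 9.4, ybar = 52/5 = 10.4
sum((xi-xbar)(yi-ybar)) = 53.2
Cov = 53.2 / 5 = 10.64

10.6400


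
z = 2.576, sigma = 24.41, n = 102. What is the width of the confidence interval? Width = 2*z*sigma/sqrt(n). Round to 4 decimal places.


width = 2*z*sigma/sqrt(n)
2*z*sigma = 2 * 2.576 * 24.41 = 125.76032
sqrt(102) ≈ 10.099505
width = 125.76032 / 10.099505 ≈ 12.452127

12.4521


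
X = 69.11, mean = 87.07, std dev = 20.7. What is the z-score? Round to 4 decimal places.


z = (X - mu) / sigma
X - mu = 69.11 - 87.07 = -17.96
z = -17.96 / 20.7 = -898/1035 ≈ -0.867633

-0.8676


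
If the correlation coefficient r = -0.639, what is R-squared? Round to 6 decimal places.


R^2 = r^2 = (-0.639)^2 = 0.408321

0.408321


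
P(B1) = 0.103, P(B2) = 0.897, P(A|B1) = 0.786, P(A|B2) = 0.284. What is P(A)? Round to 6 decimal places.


P(A) = P(A|B1)*P(B1) + P(A|B2)*P(B2)
P(A|B1)*P(B1) = 0.786 * 0.103 = 0.080958
P(A|B2)*P(B2) = 0.284 * 0.897 = 0.254748
P(A) = 0.080958 + 0.254748 = 0.335706

0.335706


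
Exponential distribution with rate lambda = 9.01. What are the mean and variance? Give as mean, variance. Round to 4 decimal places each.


mean = 1/lam, var = 1/lam^2
mean = 1 / 9.01 = 100/901 ≈ 0.110988
lam^2 = 9.01^2 = 81.1801
var = 1 / 81.1801 ≈ 0.012318

0.1110, 0.0123


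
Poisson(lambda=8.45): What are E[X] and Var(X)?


E[X] = Var(X) = lambda = 8.45

8.45, 8.45


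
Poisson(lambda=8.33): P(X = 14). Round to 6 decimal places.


P = e^(-lam) * lam^k / k!
e^(-8.33) ≈ 0.0002411720
lam^k = 8.33^14 ≈ 7745153326998.976224
k! = 14! = 87178291200
P = 0.0002411720 * 7745153326998.976224 / 87178291200 ≈ 0.021426

0.021426


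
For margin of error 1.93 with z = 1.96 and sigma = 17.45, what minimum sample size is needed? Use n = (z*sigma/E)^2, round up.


z*sigma/E = 1.96 * 17.45 / 1.93 = 17101/965 ≈ 17.721244
(z*sigma/E)^2 ≈ 314.042472
round up: n = 315

315


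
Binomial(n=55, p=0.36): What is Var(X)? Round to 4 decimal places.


Var = n*p*(1-p) = 55 * 0.36 * 0.64 = 12.672

12.6720


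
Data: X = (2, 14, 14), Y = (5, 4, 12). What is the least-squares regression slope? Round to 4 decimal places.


b = sum((xi-xbar)(yi-ybar)) / sum((xi-xbar)^2)
n = 3, xbar = 30/3 = 10, ybar = 21/3 = 7
Sxy = sum((xi-xbar)(yi-ybar)) = 24
Sxx = sum((xi-xbar)^2) = 96
b = Sxy / Sxx = 0.25

0.2500


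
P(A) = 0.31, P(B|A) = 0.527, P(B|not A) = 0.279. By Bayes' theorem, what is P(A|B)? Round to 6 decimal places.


P(A|B) = P(B|A)*P(A) / P(B), P(B) = P(B|A)*P(A) + P(B|not A)*P(not A)
P(B|A)*P(A) = 0.527 * 0.31 = 0.16337
P(B|not A)*P(not A) = 0.279 * 0.69 = 0.19251
P(B) = 0.16337 + 0.19251 = 0.35588
P(A|B) = 0.16337 / 0.35588 = 527/1148 ≈ 0.45905923

0.459059


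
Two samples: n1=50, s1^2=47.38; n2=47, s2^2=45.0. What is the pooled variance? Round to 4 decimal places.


sp^2 = ((n1-1)*s1^2 + (n2-1)*s2^2)/(n1+n2-2)
(n1-1)*s1^2 = 49 * 47.38 = 2321.62
(n2-1)*s2^2 = 46 * 45.0 = 2070
numerator = 2321.62 + 2070 = 4391.62
n1+n2-2 = 95
sp^2 = 4391.62 / 95 = 219581/4750 ≈ 46.227579

46.2276


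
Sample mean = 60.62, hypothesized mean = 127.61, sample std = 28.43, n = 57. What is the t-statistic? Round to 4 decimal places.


t = (xbar - mu0) / (s/sqrt(n))
xbar - mu0 = 60.62 - 127.61 = -66.99
sqrt(57) ≈ 7.54983444
s/sqrt(n) = 28.43 / 7.54983444 ≈ 3.76564549
t = -66.99 / 3.76564549 ≈ -17.789779

-17.7898


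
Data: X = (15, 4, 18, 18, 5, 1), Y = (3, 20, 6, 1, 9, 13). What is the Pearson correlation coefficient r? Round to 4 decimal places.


r = sum((xi-xbar)(yi-ybar)) / sqrt(sum((xi-xbar)^2) * sum((yi-ybar)^2))
n = 6, xbar = 61/6 ≈ 10.166667, ybar = 52/6 = 26/3 ≈ 8.666667
Sxy = sum((xi-xbar)(yi-ybar)) = -659/3 ≈ -219.666667
Sxx = sum((xi-xbar)^2) = 1769/6 ≈ 294.833333
Syy = sum((yi-ybar)^2) = 736/3 ≈ 245.333333
sqrt(Sxx*Syy) ≈ 268.946918
r = Sxy / sqrt(Sxx*Syy) = -219.666667 / 268.946918 ≈ -0.816766

-0.8168


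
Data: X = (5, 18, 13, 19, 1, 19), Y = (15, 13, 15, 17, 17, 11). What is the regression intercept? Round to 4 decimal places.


a = ybar - b*xbar, where b = sum((xi-xbar)(yi-ybar)) / sum((xi-xbar)^2)
n = 6, xbar = 75/6 = 12.5, ybar = 88/6 = 44/3 ≈ 14.666667
Sxy = sum((xi-xbar)(yi-ybar)) = -47
Sxx = sum((xi-xbar)^2) = 303.5
b = Sxy / Sxx = -94/607 ≈ -0.154860
a = 14.666667 - (-0.154860) * 12.5 = 30233/1821 ≈ 16.602416

16.6024


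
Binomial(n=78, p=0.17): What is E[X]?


E[X] = n*p = 78 * 0.17 = 13.26

13.26


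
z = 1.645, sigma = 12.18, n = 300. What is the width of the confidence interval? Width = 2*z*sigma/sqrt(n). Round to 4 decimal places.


width = 2*z*sigma/sqrt(n)
2*z*sigma = 2 * 1.645 * 12.18 = 40.0722
sqrt(300) ≈ 17.320508
width = 40.0722 / 17.320508 ≈ 2.313570

2.3136


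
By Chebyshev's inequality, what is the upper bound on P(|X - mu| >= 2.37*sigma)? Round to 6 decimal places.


P <= 1/k^2
k^2 = 2.37^2 = 5.6169
1/k^2 = 1 / 5.6169 ≈ 0.17803415

0.178034


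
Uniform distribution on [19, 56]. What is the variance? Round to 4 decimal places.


Var = (b-a)^2 / 12
(b-a)^2 = (56 - 19)^2 = 1369
Var = 1369/12 ≈ 114.083333

114.0833


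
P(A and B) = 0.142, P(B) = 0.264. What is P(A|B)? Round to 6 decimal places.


P(A|B) = P(A and B) / P(B) = 0.142 / 0.264 = 71/132 ≈ 0.53787879

0.537879


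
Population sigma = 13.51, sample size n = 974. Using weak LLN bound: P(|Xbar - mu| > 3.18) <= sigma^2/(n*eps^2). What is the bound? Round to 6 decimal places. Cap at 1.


bound = min(1, sigma^2/(n*eps^2))
sigma^2 = 13.51^2 = 182.5201
n*eps^2 = 974 * 3.18^2 = 974 * 10.1124 = 9849.4776
sigma^2/(n*eps^2) = 182.5201 / 9849.4776 ≈ 0.01853094

0.018531


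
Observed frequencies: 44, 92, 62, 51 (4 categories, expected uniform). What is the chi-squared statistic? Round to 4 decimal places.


chi2 = sum((O-E)^2/E), E = total/4
total = 249, E = 249/4 = 62.25
(44 - 62.25)^2 / 62.25 = 333.0625 / 62.25 = 5329/996 ≈ 5.350402
(92 - 62.25)^2 / 62.25 = 885.0625 / 62.25 = 14161/996 ≈ 14.217871
(62 - 62.25)^2 / 62.25 = 0.0625 / 62.25 = 1/996 ≈ 0.001004
(51 - 62.25)^2 / 62.25 = 126.5625 / 62.25 = 675/332 ≈ 2.033133
chi2 = 1793/83 ≈ 21.602410

21.6024


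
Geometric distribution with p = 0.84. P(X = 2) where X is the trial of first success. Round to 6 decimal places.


P = (1-p)^(k-1) * p
(1-p)^(k-1) = 0.16^1 = 0.16
P = 0.16 * 0.84 = 0.1344

0.134400


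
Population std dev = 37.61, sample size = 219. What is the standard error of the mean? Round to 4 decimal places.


SE = sigma / sqrt(n)
sqrt(219) ≈ 14.798649
SE = 37.61 / 14.798649 ≈ 2.541448

2.5414


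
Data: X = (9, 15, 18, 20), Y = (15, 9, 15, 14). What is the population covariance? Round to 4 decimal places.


Cov = (1/n)*sum((xi-xbar)(yi-ybar))
n = 4, xbar = 62/4 = 15.5, ybar = 53/4 = 13.25
sum((xi-xbar)(yi-ybar)) = -1.5
Cov = -1.5 / 4 = -0.375

-0.3750


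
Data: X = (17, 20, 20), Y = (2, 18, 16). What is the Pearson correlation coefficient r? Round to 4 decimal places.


r = sum((xi-xbar)(yi-ybar)) / sqrt(sum((xi-xbar)^2) * sum((yi-ybar)^2))
n = 3, xbar = 57/3 = 19, ybar = 36/3 = 12
Sxy = sum((xi-xbar)(yi-ybar)) = 30
Sxx = sum((xi-xbar)^2) = 6
Syy = sum((yi-ybar)^2) = 152
sqrt(Sxx*Syy) ≈ 30.199338
r = Sxy / sqrt(Sxx*Syy) = 30 / 30.199338 ≈ 0.993399

0.9934


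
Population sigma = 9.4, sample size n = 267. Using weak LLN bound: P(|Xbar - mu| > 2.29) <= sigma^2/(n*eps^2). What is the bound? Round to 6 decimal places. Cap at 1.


bound = min(1, sigma^2/(n*eps^2))
sigma^2 = 9.4^2 = 88.36
n*eps^2 = 267 * 2.29^2 = 267 * 5.2441 = 1400.1747
sigma^2/(n*eps^2) = 88.36 / 1400.1747 ≈ 0.06310641

0.063106


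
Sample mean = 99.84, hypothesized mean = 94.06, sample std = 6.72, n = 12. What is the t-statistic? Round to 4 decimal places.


t = (xbar - mu0) / (s/sqrt(n))
xbar - mu0 = 99.84 - 94.06 = 5.78
sqrt(12) ≈ 3.46410162
s/sqrt(n) = 6.72 / 3.46410162 ≈ 1.93989690
t = 5.78 / 1.93989690 ≈ 2.979540

2.9795


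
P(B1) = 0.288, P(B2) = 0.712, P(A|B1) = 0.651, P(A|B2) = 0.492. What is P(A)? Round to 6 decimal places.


P(A) = P(A|B1)*P(B1) + P(A|B2)*P(B2)
P(A|B1)*P(B1) = 0.651 * 0.288 = 0.187488
P(A|B2)*P(B2) = 0.492 * 0.712 = 0.350304
P(A) = 0.187488 + 0.350304 = 0.537792

0.537792


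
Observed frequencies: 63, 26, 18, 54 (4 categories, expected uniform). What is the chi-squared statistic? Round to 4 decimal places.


chi2 = sum((O-E)^2/E), E = total/4
total = 161, E = 161/4 = 40.25
(63 - 40.25)^2 / 40.25 = 517.5625 / 40.25 = 1183/92 ≈ 12.858696
(26 - 40.25)^2 / 40.25 = 203.0625 / 40.25 = 3249/644 ≈ 5.045031
(18 - 40.25)^2 / 40.25 = 495.0625 / 40.25 = 7921/644 ≈ 12.299689
(54 - 40.25)^2 / 40.25 = 189.0625 / 40.25 = 3025/644 ≈ 4.697205
chi2 = 5619/161 ≈ 34.900621

34.9006


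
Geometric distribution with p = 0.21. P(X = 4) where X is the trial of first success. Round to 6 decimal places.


P = (1-p)^(k-1) * p
(1-p)^(k-1) = 0.79^3 = 0.493039
P = 0.493039 * 0.21 ≈ 0.1035382

0.103538


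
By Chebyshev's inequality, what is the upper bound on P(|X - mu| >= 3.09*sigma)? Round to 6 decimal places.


P <= 1/k^2
k^2 = 3.09^2 = 9.5481
1/k^2 = 1 / 9.5481 ≈ 0.10473288

0.104733


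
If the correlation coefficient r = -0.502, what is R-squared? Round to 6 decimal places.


R^2 = r^2 = (-0.502)^2 = 0.252004

0.252004


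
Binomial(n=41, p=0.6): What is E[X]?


E[X] = n*p = 41 * 0.6 = 24.6

24.6


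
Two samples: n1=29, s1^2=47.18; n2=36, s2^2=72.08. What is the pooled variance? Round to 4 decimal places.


sp^2 = ((n1-1)*s1^2 + (n2-1)*s2^2)/(n1+n2-2)
(n1-1)*s1^2 = 28 * 47.18 = 1321.04
(n2-1)*s2^2 = 35 * 72.08 = 2522.8
numerator = 1321.04 + 2522.8 = 3843.84
n1+n2-2 = 63
sp^2 = 3843.84 / 63 = 4576/75 ≈ 61.013333

61.0133


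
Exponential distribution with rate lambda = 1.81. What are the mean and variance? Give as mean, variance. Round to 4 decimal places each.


mean = 1/lam, var = 1/lam^2
mean = 1 / 1.81 = 100/181 ≈ 0.552486
lam^2 = 1.81^2 = 3.2761
var = 1 / 3.2761 ≈ 0.305241

0.5525, 0.3052


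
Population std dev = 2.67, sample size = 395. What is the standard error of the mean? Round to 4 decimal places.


SE = sigma / sqrt(n)
sqrt(395) ≈ 19.874607
SE = 2.67 / 19.874607 ≈ 0.134342

0.1343


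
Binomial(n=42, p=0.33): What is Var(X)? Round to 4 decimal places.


Var = n*p*(1-p) = 42 * 0.33 * 0.67 = 9.2862

9.2862


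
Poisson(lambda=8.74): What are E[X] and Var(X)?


E[X] = Var(X) = lambda = 8.74

8.74, 8.74


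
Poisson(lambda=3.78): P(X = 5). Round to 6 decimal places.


P = e^(-lam) * lam^k / k!
e^(-3.78) ≈ 0.02282269
lam^k = 3.78^5 ≈ 771.718656
k! = 5! = 120
P = 0.02282269 * 771.718656 / 120 ≈ 0.146772

0.146772


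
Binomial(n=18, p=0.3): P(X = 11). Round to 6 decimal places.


P = C(n,k) * p^k * (1-p)^(n-k)
C(18,11) = 31824
p^k = 0.3^11 = 0.00000177147
(1-p)^(n-k) = 0.7^7 = 0.0823543
P = 31824 * 0.00000177147 * 0.0823543 ≈ 0.004643

0.004643


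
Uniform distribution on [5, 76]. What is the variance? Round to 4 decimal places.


Var = (b-a)^2 / 12
(b-a)^2 = (76 - 5)^2 = 5041
Var = 5041/12 ≈ 420.083333

420.0833


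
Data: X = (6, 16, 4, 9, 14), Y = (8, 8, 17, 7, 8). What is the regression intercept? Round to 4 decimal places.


a = ybar - b*xbar, where b = sum((xi-xbar)(yi-ybar)) / sum((xi-xbar)^2)
n = 5, xbar = 49/5 = 9.8, ybar = 48/5 = 9.6
Sxy = sum((xi-xbar)(yi-ybar)) = -51.4
Sxx = sum((xi-xbar)^2) = 104.8
b = Sxy / Sxx = -257/524 ≈ -0.490458
a = 9.6 - (-0.490458) * 9.8 = 7549/524 ≈ 14.406489

14.4065


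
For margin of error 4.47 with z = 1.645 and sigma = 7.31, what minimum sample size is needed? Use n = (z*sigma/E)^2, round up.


z*sigma/E = 1.645 * 7.31 / 4.47 ≈ 2.690145
(z*sigma/E)^2 ≈ 7.236882
round up: n = 8

8


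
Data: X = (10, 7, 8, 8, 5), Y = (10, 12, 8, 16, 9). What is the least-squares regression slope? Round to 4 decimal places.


b = sum((xi-xbar)(yi-ybar)) / sum((xi-xbar)^2)
n = 5, xbar = 38/5 = 7.6, ybar = 55/5 = 11
Sxy = sum((xi-xbar)(yi-ybar)) = 3
Sxx = sum((xi-xbar)^2) = 13.2
b = Sxy / Sxx = 5/22 ≈ 0.227273

0.2273


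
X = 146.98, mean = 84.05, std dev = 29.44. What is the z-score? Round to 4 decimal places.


z = (X - mu) / sigma
X - mu = 146.98 - 84.05 = 62.93
z = 62.93 / 29.44 = 6293/2944 ≈ 2.137568

2.1376


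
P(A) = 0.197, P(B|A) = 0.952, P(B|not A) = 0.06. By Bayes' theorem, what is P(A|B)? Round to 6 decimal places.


P(A|B) = P(B|A)*P(A) / P(B), P(B) = P(B|A)*P(A) + P(B|not A)*P(not A)
P(B|A)*P(A) = 0.952 * 0.197 = 0.187544
P(B|not A)*P(not A) = 0.06 * 0.803 = 0.04818
P(B) = 0.187544 + 0.04818 = 0.235724
P(A|B) = 0.187544 / 0.235724 ≈ 0.79560842

0.795608


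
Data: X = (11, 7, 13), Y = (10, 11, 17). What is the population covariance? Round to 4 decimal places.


Cov = (1/n)*sum((xi-xbar)(yi-ybar))
n = 3, xbar = 31/3 ≈ 10.333333, ybar = 38/3 ≈ 12.666667
sum((xi-xbar)(yi-ybar)) = 46/3 ≈ 15.333333
Cov = 15.333333 / 3 = 46/9 ≈ 5.111111

5.1111


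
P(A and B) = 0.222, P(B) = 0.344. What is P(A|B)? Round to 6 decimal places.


P(A|B) = P(A and B) / P(B) = 0.222 / 0.344 = 111/172 ≈ 0.64534884

0.645349


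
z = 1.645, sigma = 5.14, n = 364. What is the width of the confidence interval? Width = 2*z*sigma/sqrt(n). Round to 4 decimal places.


width = 2*z*sigma/sqrt(n)
2*z*sigma = 2 * 1.645 * 5.14 = 16.9106
sqrt(364) ≈ 19.078784
width = 16.9106 / 19.078784 ≈ 0.886356

0.8864


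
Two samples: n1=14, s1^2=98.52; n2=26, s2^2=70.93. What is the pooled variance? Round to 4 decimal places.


sp^2 = ((n1-1)*s1^2 + (n2-1)*s2^2)/(n1+n2-2)
(n1-1)*s1^2 = 13 * 98.52 = 1280.76
(n2-1)*s2^2 = 25 * 70.93 = 1773.25
numerator = 1280.76 + 1773.25 = 3054.01
n1+n2-2 = 38
sp^2 = 3054.01 / 38 = 305401/3800 ≈ 80.368684

80.3687


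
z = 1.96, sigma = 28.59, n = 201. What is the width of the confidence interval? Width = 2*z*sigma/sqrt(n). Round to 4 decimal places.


width = 2*z*sigma/sqrt(n)
2*z*sigma = 2 * 1.96 * 28.59 = 112.0728
sqrt(201) ≈ 14.177447
width = 112.0728 / 14.177447 ≈ 7.905006

7.9050


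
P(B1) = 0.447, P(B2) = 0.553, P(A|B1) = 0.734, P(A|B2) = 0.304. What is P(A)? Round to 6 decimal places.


P(A) = P(A|B1)*P(B1) + P(A|B2)*P(B2)
P(A|B1)*P(B1) = 0.734 * 0.447 = 0.328098
P(A|B2)*P(B2) = 0.304 * 0.553 = 0.168112
P(A) = 0.328098 + 0.168112 = 0.49621

0.496210


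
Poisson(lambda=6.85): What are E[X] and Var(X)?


E[X] = Var(X) = lambda = 6.85

6.85, 6.85


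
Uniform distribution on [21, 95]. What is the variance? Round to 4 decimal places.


Var = (b-a)^2 / 12
(b-a)^2 = (95 - 21)^2 = 5476
Var = 5476/12 ≈ 456.333333

456.3333


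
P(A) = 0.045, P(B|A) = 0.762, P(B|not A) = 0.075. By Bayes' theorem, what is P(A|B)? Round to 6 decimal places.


P(A|B) = P(B|A)*P(A) / P(B), P(B) = P(B|A)*P(A) + P(B|not A)*P(not A)
P(B|A)*P(A) = 0.762 * 0.045 = 0.03429
P(B|not A)*P(not A) = 0.075 * 0.955 = 0.071625
P(B) = 0.03429 + 0.071625 = 0.105915
P(A|B) = 0.03429 / 0.105915 = 2286/7061 ≈ 0.32375018

0.323750


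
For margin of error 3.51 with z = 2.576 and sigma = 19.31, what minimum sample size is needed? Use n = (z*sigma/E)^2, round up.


z*sigma/E = 2.576 * 19.31 / 3.51 ≈ 14.171670
(z*sigma/E)^2 ≈ 200.836217
round up: n = 201

201


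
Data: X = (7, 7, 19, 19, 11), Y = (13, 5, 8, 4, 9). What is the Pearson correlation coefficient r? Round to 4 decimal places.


r = sum((xi-xbar)(yi-ybar)) / sqrt(sum((xi-xbar)^2) * sum((yi-ybar)^2))
n = 5, xbar = 63/5 = 12.6, ybar = 39/5 = 7.8
Sxy = sum((xi-xbar)(yi-ybar)) = -38.4
Sxx = sum((xi-xbar)^2) = 147.2
Syy = sum((yi-ybar)^2) = 50.8
sqrt(Sxx*Syy) ≈ 86.474042
r = Sxy / sqrt(Sxx*Syy) = -38.4 / 86.474042 ≈ -0.444064

-0.4441


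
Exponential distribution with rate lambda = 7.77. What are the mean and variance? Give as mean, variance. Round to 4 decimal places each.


mean = 1/lam, var = 1/lam^2
mean = 1 / 7.77 = 100/777 ≈ 0.128700
lam^2 = 7.77^2 = 60.3729
var = 1 / 60.3729 ≈ 0.016564

0.1287, 0.0166


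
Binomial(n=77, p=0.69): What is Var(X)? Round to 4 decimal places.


Var = n*p*(1-p) = 77 * 0.69 * 0.31 = 16.4703

16.4703


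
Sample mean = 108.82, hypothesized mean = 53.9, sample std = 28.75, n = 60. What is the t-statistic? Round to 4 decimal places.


t = (xbar - mu0) / (s/sqrt(n))
xbar - mu0 = 108.82 - 53.9 = 54.92
sqrt(60) ≈ 7.74596669
s/sqrt(n) = 28.75 / 7.74596669 ≈ 3.71160904
t = 54.92 / 3.71160904 ≈ 14.796817

14.7968


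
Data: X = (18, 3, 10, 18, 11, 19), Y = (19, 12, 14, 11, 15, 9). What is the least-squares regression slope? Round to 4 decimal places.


b = sum((xi-xbar)(yi-ybar)) / sum((xi-xbar)^2)
n = 6, xbar = 79/6 ≈ 13.166667, ybar = 80/6 = 40/3 ≈ 13.333333
Sxy = sum((xi-xbar)(yi-ybar)) = -4/3 ≈ -1.333333
Sxx = sum((xi-xbar)^2) = 1193/6 ≈ 198.833333
b = Sxy / Sxx = -8/1193 ≈ -0.006706

-0.0067


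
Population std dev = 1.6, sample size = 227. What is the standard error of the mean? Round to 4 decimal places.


SE = sigma / sqrt(n)
sqrt(227) ≈ 15.066519
SE = 1.6 / 15.066519 ≈ 0.106196

0.1062


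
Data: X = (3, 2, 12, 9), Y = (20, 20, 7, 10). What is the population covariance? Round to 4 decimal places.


Cov = (1/n)*sum((xi-xbar)(yi-ybar))
n = 4, xbar = 26/4 = 6.5, ybar = 57/4 = 14.25
sum((xi-xbar)(yi-ybar)) = -96.5
Cov = -96.5 / 4 = -24.125

-24.1250


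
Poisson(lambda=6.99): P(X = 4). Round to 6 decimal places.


P = e^(-lam) * lam^k / k!
e^(-6.99) ≈ 0.0009210465
lam^k = 6.99^4 ≈ 2387.309372
k! = 4! = 24
P = 0.0009210465 * 2387.309372 / 24 ≈ 0.091618

0.091618


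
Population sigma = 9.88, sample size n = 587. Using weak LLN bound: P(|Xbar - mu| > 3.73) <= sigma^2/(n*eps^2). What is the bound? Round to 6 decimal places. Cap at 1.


bound = min(1, sigma^2/(n*eps^2))
sigma^2 = 9.88^2 = 97.6144
n*eps^2 = 587 * 3.73^2 = 587 * 13.9129 = 8166.8723
sigma^2/(n*eps^2) = 97.6144 / 8166.8723 ≈ 0.01195248

0.011952


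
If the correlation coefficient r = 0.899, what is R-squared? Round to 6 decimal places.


R^2 = r^2 = (0.899)^2 = 0.808201

0.808201


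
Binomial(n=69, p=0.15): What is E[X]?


E[X] = n*p = 69 * 0.15 = 10.35

10.35


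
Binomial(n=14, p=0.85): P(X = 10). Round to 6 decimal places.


P = C(n,k) * p^k * (1-p)^(n-k)
C(14,10) = 1001
p^k = 0.85^10 ≈ 0.1968744
(1-p)^(n-k) = 0.15^4 = 0.00050625
P = 1001 * 0.1968744 * 0.00050625 ≈ 0.099767

0.099767


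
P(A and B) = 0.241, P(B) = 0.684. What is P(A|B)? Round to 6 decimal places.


P(A|B) = P(A and B) / P(B) = 0.241 / 0.684 = 241/684 ≈ 0.35233918

0.352339


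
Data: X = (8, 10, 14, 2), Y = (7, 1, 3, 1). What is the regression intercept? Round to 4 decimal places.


a = ybar - b*xbar, where b = sum((xi-xbar)(yi-ybar)) / sum((xi-xbar)^2)
n = 4, xbar = 34/4 = 8.5, ybar = 12/4 = 3
Sxy = sum((xi-xbar)(yi-ybar)) = 8
Sxx = sum((xi-xbar)^2) = 75
b = Sxy / Sxx = 8/75 ≈ 0.106667
a = 3 - 0.106667 * 8.5 = 157/75 ≈ 2.093333

2.0933


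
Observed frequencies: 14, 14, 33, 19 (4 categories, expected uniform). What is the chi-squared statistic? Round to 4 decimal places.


chi2 = sum((O-E)^2/E), E = total/4
total = 80, E = 80/4 = 20
(14 - 20)^2 / 20 = 36 / 20 = 1.8
(14 - 20)^2 / 20 = 36 / 20 = 1.8
(33 - 20)^2 / 20 = 169 / 20 = 8.45
(19 - 20)^2 / 20 = 1 / 20 = 0.05
chi2 = 12.1

12.1000


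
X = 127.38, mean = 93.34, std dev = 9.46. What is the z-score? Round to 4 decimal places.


z = (X - mu) / sigma
X - mu = 127.38 - 93.34 = 34.04
z = 34.04 / 9.46 = 1702/473 ≈ 3.598309

3.5983


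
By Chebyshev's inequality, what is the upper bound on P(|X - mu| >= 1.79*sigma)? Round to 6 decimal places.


P <= 1/k^2
k^2 = 1.79^2 = 3.2041
1/k^2 = 1 / 3.2041 ≈ 0.31210012

0.312100


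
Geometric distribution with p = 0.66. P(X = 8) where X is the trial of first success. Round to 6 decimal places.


P = (1-p)^(k-1) * p
(1-p)^(k-1) = 0.34^7 ≈ 0.0005252335
P = 0.0005252335 * 0.66 ≈ 0.0003466541

0.000347


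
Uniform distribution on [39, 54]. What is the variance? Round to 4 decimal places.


Var = (b-a)^2 / 12
(b-a)^2 = (54 - 39)^2 = 225
Var = 225/12 = 18.75

18.7500


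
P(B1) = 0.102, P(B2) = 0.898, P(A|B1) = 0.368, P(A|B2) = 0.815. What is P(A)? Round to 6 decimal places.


P(A) = P(A|B1)*P(B1) + P(A|B2)*P(B2)
P(A|B1)*P(B1) = 0.368 * 0.102 = 0.037536
P(A|B2)*P(B2) = 0.815 * 0.898 = 0.73187
P(A) = 0.037536 + 0.73187 = 0.769406

0.769406


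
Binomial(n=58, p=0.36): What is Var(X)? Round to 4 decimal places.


Var = n*p*(1-p) = 58 * 0.36 * 0.64 = 13.3632

13.3632


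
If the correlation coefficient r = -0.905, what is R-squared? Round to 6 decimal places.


R^2 = r^2 = (-0.905)^2 = 0.819025

0.819025


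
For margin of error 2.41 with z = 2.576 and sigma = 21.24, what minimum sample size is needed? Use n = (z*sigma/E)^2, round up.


z*sigma/E = 2.576 * 21.24 / 2.41 ≈ 22.703004
(z*sigma/E)^2 ≈ 515.426397
round up: n = 516

516
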